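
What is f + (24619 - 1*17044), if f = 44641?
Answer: 52216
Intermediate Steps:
f + (24619 - 1*17044) = 44641 + (24619 - 1*17044) = 44641 + (24619 - 17044) = 44641 + 7575 = 52216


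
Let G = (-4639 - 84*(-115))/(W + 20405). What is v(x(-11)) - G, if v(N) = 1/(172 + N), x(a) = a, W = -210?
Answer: -112598/464485 ≈ -0.24241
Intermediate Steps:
G = 5021/20195 (G = (-4639 - 84*(-115))/(-210 + 20405) = (-4639 + 9660)/20195 = 5021*(1/20195) = 5021/20195 ≈ 0.24863)
v(x(-11)) - G = 1/(172 - 11) - 1*5021/20195 = 1/161 - 5021/20195 = -112598/464485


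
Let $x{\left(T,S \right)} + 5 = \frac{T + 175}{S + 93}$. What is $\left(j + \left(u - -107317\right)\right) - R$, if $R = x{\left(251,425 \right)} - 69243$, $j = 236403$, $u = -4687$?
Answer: $\frac{105744566}{259} \approx 4.0828 \cdot 10^{5}$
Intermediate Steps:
$x{\left(T,S \right)} = -5 + \frac{175 + T}{93 + S}$ ($x{\left(T,S \right)} = -5 + \frac{T + 175}{S + 93} = -5 + \frac{175 + T}{93 + S}$)
$R = - \frac{17935019}{259}$ ($R = \frac{-290 + 251 - 2125}{93 + 425} - 69243 = \frac{-290 + 251 - 2125}{518} - 69243 = \frac{1}{518} \left(-2164\right) - 69243 = - \frac{1082}{259} - 69243 = - \frac{17935019}{259} \approx -69247.0$)
$\left(j + \left(u - -107317\right)\right) - R = \left(236403 - -102630\right) - - \frac{17935019}{259} = \left(236403 + \left(-4687 + 107317\right)\right) + \frac{17935019}{259} = \left(236403 + 102630\right) + \frac{17935019}{259} = 339033 + \frac{17935019}{259} = \frac{105744566}{259}$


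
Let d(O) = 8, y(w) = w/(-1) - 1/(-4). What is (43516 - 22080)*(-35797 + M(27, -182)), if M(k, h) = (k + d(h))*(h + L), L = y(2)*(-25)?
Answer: -871067937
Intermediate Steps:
y(w) = ¼ - w (y(w) = w*(-1) - 1*(-¼) = -w + ¼ = ¼ - w)
L = 175/4 (L = (¼ - 1*2)*(-25) = (¼ - 2)*(-25) = -7/4*(-25) = 175/4 ≈ 43.750)
M(k, h) = (8 + k)*(175/4 + h) (M(k, h) = (k + 8)*(h + 175/4) = (8 + k)*(175/4 + h))
(43516 - 22080)*(-35797 + M(27, -182)) = (43516 - 22080)*(-35797 + (350 + 8*(-182) + (175/4)*27 - 182*27)) = 21436*(-35797 + (350 - 1456 + 4725/4 - 4914)) = 21436*(-35797 - 19355/4) = 21436*(-162543/4) = -871067937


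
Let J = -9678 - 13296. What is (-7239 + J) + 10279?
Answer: -19934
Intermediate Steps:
J = -22974
(-7239 + J) + 10279 = (-7239 - 22974) + 10279 = -30213 + 10279 = -19934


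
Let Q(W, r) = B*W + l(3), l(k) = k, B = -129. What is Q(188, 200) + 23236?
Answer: -1013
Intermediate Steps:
Q(W, r) = 3 - 129*W (Q(W, r) = -129*W + 3 = 3 - 129*W)
Q(188, 200) + 23236 = (3 - 129*188) + 23236 = (3 - 24252) + 23236 = -24249 + 23236 = -1013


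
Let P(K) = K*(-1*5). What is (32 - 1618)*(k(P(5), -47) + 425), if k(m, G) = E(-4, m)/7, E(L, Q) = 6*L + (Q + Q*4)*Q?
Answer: -1376648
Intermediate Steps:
E(L, Q) = 5*Q² + 6*L (E(L, Q) = 6*L + (Q + 4*Q)*Q = 6*L + (5*Q)*Q = 6*L + 5*Q² = 5*Q² + 6*L)
P(K) = -5*K (P(K) = K*(-5) = -5*K)
k(m, G) = -24/7 + 5*m²/7 (k(m, G) = (5*m² + 6*(-4))/7 = (5*m² - 24)*(⅐) = (-24 + 5*m²)*(⅐) = -24/7 + 5*m²/7)
(32 - 1618)*(k(P(5), -47) + 425) = (32 - 1618)*((-24/7 + 5*(-5*5)²/7) + 425) = -1586*((-24/7 + (5/7)*(-25)²) + 425) = -1586*((-24/7 + (5/7)*625) + 425) = -1586*((-24/7 + 3125/7) + 425) = -1586*(443 + 425) = -1586*868 = -1376648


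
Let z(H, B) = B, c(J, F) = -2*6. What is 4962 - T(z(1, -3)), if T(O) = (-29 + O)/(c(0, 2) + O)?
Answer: 74398/15 ≈ 4959.9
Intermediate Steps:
c(J, F) = -12
T(O) = (-29 + O)/(-12 + O)
4962 - T(z(1, -3)) = 4962 - (-29 - 3)/(-12 - 3) = 4962 - (-32)/(-15) = 4962 - (-1)*(-32)/15 = 4962 - 1*32/15 = 4962 - 32/15 = 74398/15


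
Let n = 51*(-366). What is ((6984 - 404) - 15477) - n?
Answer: 9769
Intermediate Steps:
n = -18666
((6984 - 404) - 15477) - n = ((6984 - 404) - 15477) - 1*(-18666) = (6580 - 15477) + 18666 = -8897 + 18666 = 9769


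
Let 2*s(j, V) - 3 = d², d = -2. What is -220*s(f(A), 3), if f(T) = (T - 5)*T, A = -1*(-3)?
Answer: -770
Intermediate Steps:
A = 3
f(T) = T*(-5 + T) (f(T) = (-5 + T)*T = T*(-5 + T))
s(j, V) = 7/2 (s(j, V) = 3/2 + (½)*(-2)² = 3/2 + (½)*4 = 3/2 + 2 = 7/2)
-220*s(f(A), 3) = -220*7/2 = -770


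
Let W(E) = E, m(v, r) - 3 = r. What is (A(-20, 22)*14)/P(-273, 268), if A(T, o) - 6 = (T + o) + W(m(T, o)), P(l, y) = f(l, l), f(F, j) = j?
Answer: -22/13 ≈ -1.6923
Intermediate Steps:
P(l, y) = l
m(v, r) = 3 + r
A(T, o) = 9 + T + 2*o (A(T, o) = 6 + ((T + o) + (3 + o)) = 6 + (3 + T + 2*o) = 9 + T + 2*o)
(A(-20, 22)*14)/P(-273, 268) = ((9 - 20 + 2*22)*14)/(-273) = ((9 - 20 + 44)*14)*(-1/273) = (33*14)*(-1/273) = 462*(-1/273) = -22/13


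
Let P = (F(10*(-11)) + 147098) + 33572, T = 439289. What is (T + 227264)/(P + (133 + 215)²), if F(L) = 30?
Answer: 666553/301804 ≈ 2.2086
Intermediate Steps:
P = 180700 (P = (30 + 147098) + 33572 = 147128 + 33572 = 180700)
(T + 227264)/(P + (133 + 215)²) = (439289 + 227264)/(180700 + (133 + 215)²) = 666553/(180700 + 348²) = 666553/(180700 + 121104) = 666553/301804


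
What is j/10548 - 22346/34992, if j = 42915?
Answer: 17583001/5126328 ≈ 3.4299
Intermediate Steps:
j/10548 - 22346/34992 = 42915/10548 - 22346/34992 = 42915*(1/10548) - 22346*1/34992 = 14305/3516 - 11173/17496 = 17583001/5126328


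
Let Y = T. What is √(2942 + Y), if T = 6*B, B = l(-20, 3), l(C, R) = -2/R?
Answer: √2938 ≈ 54.203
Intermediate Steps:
B = -⅔ (B = -2/3 = -2*⅓ = -⅔ ≈ -0.66667)
T = -4 (T = 6*(-⅔) = -4)
Y = -4
√(2942 + Y) = √(2942 - 4) = √2938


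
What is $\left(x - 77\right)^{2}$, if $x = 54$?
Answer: $529$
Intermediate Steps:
$\left(x - 77\right)^{2} = \left(54 - 77\right)^{2} = \left(-23\right)^{2} = 529$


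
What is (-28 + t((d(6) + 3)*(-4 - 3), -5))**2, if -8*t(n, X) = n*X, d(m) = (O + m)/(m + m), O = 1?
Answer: 17581249/9216 ≈ 1907.7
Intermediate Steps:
d(m) = (1 + m)/(2*m) (d(m) = (1 + m)/(m + m) = (1 + m)/((2*m)) = (1 + m)*(1/(2*m)) = (1 + m)/(2*m))
t(n, X) = -X*n/8 (t(n, X) = -n*X/8 = -X*n/8)
(-28 + t((d(6) + 3)*(-4 - 3), -5))**2 = (-28 - 1/8*(-5)*((1/2)*(1 + 6)/6 + 3)*(-4 - 3))**2 = (-28 - 1/8*(-5)*((1/2)*(1/6)*7 + 3)*(-7))**2 = (-28 - 1/8*(-5)*(7/12 + 3)*(-7))**2 = (-28 - 1/8*(-5)*(43/12)*(-7))**2 = (-28 - 1/8*(-5)*(-301/12))**2 = (-28 - 1505/96)**2 = (-4193/96)**2 = 17581249/9216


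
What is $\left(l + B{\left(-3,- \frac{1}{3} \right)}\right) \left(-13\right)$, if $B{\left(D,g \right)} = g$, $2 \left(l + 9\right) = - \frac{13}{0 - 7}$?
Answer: $\frac{4589}{42} \approx 109.26$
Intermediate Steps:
$l = - \frac{113}{14}$ ($l = -9 + \frac{\left(-13\right) \frac{1}{0 - 7}}{2} = -9 + \frac{\left(-13\right) \frac{1}{-7}}{2} = -9 + \frac{\left(-13\right) \left(- \frac{1}{7}\right)}{2} = -9 + \frac{1}{2} \cdot \frac{13}{7} = -9 + \frac{13}{14} = - \frac{113}{14} \approx -8.0714$)
$\left(l + B{\left(-3,- \frac{1}{3} \right)}\right) \left(-13\right) = \left(- \frac{113}{14} - \frac{1}{3}\right) \left(-13\right) = \left(- \frac{353}{42}\right) \left(-13\right) = \frac{4589}{42}$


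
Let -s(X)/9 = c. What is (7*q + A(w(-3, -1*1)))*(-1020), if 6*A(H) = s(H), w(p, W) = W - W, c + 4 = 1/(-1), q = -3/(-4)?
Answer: -13005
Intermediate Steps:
q = ¾ (q = -3*(-¼) = ¾ ≈ 0.75000)
c = -5 (c = -4 + 1/(-1) = -4 - 1 = -5)
s(X) = 45 (s(X) = -9*(-5) = 45)
w(p, W) = 0
A(H) = 15/2 (A(H) = (⅙)*45 = 15/2)
(7*q + A(w(-3, -1*1)))*(-1020) = (7*(¾) + 15/2)*(-1020) = (21/4 + 15/2)*(-1020) = (51/4)*(-1020) = -13005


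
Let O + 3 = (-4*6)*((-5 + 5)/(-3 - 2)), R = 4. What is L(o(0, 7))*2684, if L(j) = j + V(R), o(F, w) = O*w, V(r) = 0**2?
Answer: -56364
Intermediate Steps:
V(r) = 0
O = -3 (O = -3 + (-4*6)*((-5 + 5)/(-3 - 2)) = -3 - 0/(-5) = -3 - 0*(-1)/5 = -3 - 24*0 = -3 + 0 = -3)
o(F, w) = -3*w
L(j) = j (L(j) = j + 0 = j)
L(o(0, 7))*2684 = -3*7*2684 = -21*2684 = -56364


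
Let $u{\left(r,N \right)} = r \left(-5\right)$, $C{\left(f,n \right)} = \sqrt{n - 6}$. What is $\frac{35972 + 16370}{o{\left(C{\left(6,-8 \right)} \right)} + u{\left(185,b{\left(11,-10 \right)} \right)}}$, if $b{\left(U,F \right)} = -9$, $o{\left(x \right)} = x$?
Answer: $- \frac{48416350}{855639} - \frac{52342 i \sqrt{14}}{855639} \approx -56.585 - 0.22889 i$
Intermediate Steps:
$C{\left(f,n \right)} = \sqrt{-6 + n}$
$u{\left(r,N \right)} = - 5 r$
$\frac{35972 + 16370}{o{\left(C{\left(6,-8 \right)} \right)} + u{\left(185,b{\left(11,-10 \right)} \right)}} = \frac{35972 + 16370}{\sqrt{-6 - 8} - 925} = \frac{52342}{\sqrt{-14} - 925} = \frac{52342}{i \sqrt{14} - 925} = \frac{52342}{-925 + i \sqrt{14}}$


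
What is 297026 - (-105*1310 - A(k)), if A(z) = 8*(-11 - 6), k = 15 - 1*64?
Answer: 434440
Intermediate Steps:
k = -49 (k = 15 - 64 = -49)
A(z) = -136 (A(z) = 8*(-17) = -136)
297026 - (-105*1310 - A(k)) = 297026 - (-105*1310 - 1*(-136)) = 297026 - (-137550 + 136) = 297026 - 1*(-137414) = 297026 + 137414 = 434440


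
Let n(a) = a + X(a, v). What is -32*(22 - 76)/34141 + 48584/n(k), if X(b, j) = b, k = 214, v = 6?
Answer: 414861482/3653087 ≈ 113.56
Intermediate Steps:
n(a) = 2*a (n(a) = a + a = 2*a)
-32*(22 - 76)/34141 + 48584/n(k) = -32*(22 - 76)/34141 + 48584/((2*214)) = -32*(-54)*(1/34141) + 48584/428 = 1728*(1/34141) + 48584*(1/428) = 1728/34141 + 12146/107 = 414861482/3653087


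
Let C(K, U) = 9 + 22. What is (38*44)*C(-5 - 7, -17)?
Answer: 51832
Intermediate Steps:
C(K, U) = 31
(38*44)*C(-5 - 7, -17) = (38*44)*31 = 1672*31 = 51832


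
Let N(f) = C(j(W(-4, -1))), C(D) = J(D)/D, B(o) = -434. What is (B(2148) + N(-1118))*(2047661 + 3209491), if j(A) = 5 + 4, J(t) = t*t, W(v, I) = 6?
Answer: -2234289600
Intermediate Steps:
J(t) = t²
j(A) = 9
C(D) = D (C(D) = D²/D = D)
N(f) = 9
(B(2148) + N(-1118))*(2047661 + 3209491) = (-434 + 9)*(2047661 + 3209491) = -425*5257152 = -2234289600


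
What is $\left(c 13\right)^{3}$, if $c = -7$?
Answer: $-753571$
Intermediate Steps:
$\left(c 13\right)^{3} = \left(\left(-7\right) 13\right)^{3} = \left(-91\right)^{3} = -753571$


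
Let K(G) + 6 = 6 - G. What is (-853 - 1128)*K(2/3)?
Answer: 3962/3 ≈ 1320.7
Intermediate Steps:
K(G) = -G (K(G) = -6 + (6 - G) = -G)
(-853 - 1128)*K(2/3) = (-853 - 1128)*(-2/3) = -(-1981)*2*(⅓) = -(-1981)*2/3 = -1981*(-⅔) = 3962/3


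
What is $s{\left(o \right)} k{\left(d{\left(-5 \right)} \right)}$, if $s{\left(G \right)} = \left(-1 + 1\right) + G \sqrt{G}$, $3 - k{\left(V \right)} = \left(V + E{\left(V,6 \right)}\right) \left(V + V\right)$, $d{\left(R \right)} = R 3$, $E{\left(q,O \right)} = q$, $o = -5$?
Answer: $4485 i \sqrt{5} \approx 10029.0 i$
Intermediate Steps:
$d{\left(R \right)} = 3 R$
$k{\left(V \right)} = 3 - 4 V^{2}$ ($k{\left(V \right)} = 3 - \left(V + V\right) \left(V + V\right) = 3 - 2 V 2 V = 3 - 4 V^{2}$)
$s{\left(G \right)} = G^{\frac{3}{2}}$ ($s{\left(G \right)} = 0 + G^{\frac{3}{2}} = G^{\frac{3}{2}}$)
$s{\left(o \right)} k{\left(d{\left(-5 \right)} \right)} = \left(-5\right)^{\frac{3}{2}} \left(3 - 4 \left(3 \left(-5\right)\right)^{2}\right) = - 5 i \sqrt{5} \left(3 - 4 \left(-15\right)^{2}\right) = - 5 i \sqrt{5} \left(3 - 900\right) = - 5 i \sqrt{5} \left(-897\right) = 4485 i \sqrt{5}$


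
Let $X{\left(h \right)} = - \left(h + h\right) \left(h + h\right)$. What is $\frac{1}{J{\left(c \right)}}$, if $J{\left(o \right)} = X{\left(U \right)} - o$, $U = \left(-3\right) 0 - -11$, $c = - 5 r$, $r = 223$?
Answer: $\frac{1}{631} \approx 0.0015848$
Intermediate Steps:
$c = -1115$ ($c = \left(-5\right) 223 = -1115$)
$U = 11$ ($U = 0 + 11 = 11$)
$X{\left(h \right)} = - 4 h^{2}$ ($X{\left(h \right)} = - 2 h 2 h = - 4 h^{2}$)
$J{\left(o \right)} = -484 - o$ ($J{\left(o \right)} = - 4 \cdot 11^{2} - o = \left(-4\right) 121 - o = -484 - o$)
$\frac{1}{J{\left(c \right)}} = \frac{1}{-484 - -1115} = \frac{1}{-484 + 1115} = \frac{1}{631}$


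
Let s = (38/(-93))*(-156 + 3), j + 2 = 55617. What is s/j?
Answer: 1938/1724065 ≈ 0.0011241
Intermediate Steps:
j = 55615 (j = -2 + 55617 = 55615)
s = 1938/31 (s = (38*(-1/93))*(-153) = -38/93*(-153) = 1938/31 ≈ 62.516)
s/j = (1938/31)/55615 = (1938/31)*(1/55615) = 1938/1724065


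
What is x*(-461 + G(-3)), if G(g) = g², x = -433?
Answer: 195716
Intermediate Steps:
x*(-461 + G(-3)) = -433*(-461 + (-3)²) = -433*(-461 + 9) = -433*(-452) = 195716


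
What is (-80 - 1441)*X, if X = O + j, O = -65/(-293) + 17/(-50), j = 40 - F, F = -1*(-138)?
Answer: 2186332551/14650 ≈ 1.4924e+5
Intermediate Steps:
F = 138
j = -98 (j = 40 - 1*138 = 40 - 138 = -98)
O = -1731/14650 (O = -65*(-1/293) + 17*(-1/50) = 65/293 - 17/50 = -1731/14650 ≈ -0.11816)
X = -1437431/14650 (X = -1731/14650 - 98 = -1437431/14650 ≈ -98.118)
(-80 - 1441)*X = (-80 - 1441)*(-1437431/14650) = -1521*(-1437431/14650) = 2186332551/14650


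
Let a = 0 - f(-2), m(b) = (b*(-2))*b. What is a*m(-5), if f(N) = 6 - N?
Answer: 400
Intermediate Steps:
m(b) = -2*b² (m(b) = (-2*b)*b = -2*b²)
a = -8 (a = 0 - (6 - 1*(-2)) = 0 - (6 + 2) = 0 - 1*8 = 0 - 8 = -8)
a*m(-5) = -(-16)*(-5)² = -(-16)*25 = -8*(-50) = 400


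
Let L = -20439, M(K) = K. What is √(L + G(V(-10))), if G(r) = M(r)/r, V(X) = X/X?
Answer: I*√20438 ≈ 142.96*I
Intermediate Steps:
V(X) = 1
G(r) = 1 (G(r) = r/r = 1)
√(L + G(V(-10))) = √(-20439 + 1) = √(-20438) = I*√20438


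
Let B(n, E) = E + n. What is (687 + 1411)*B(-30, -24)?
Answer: -113292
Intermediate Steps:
(687 + 1411)*B(-30, -24) = (687 + 1411)*(-24 - 30) = 2098*(-54) = -113292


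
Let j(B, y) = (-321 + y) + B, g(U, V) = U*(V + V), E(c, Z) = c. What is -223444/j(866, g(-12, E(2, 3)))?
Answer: -223444/497 ≈ -449.59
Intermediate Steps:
g(U, V) = 2*U*V (g(U, V) = U*(2*V) = 2*U*V)
j(B, y) = -321 + B + y
-223444/j(866, g(-12, E(2, 3))) = -223444/(-321 + 866 + 2*(-12)*2) = -223444/(-321 + 866 - 48) = -223444/497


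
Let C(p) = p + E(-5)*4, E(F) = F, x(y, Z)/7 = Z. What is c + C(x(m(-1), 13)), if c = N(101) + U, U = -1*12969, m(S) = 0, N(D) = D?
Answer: -12797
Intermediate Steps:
x(y, Z) = 7*Z
U = -12969
C(p) = -20 + p (C(p) = p - 5*4 = p - 20 = -20 + p)
c = -12868 (c = 101 - 12969 = -12868)
c + C(x(m(-1), 13)) = -12868 + (-20 + 7*13) = -12868 + (-20 + 91) = -12868 + 71 = -12797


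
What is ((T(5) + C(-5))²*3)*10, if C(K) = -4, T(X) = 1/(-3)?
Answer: 1690/3 ≈ 563.33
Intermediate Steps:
T(X) = -⅓
((T(5) + C(-5))²*3)*10 = ((-⅓ - 4)²*3)*10 = ((-13/3)²*3)*10 = ((169/9)*3)*10 = (169/3)*10 = 1690/3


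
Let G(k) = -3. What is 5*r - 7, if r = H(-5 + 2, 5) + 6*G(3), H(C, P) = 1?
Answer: -92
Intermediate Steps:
r = -17 (r = 1 + 6*(-3) = 1 - 18 = -17)
5*r - 7 = 5*(-17) - 7 = -85 - 7 = -92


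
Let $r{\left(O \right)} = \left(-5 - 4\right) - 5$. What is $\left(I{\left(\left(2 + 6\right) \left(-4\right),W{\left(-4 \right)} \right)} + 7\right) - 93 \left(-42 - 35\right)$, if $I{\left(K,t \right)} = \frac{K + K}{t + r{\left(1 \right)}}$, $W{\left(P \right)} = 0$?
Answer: $\frac{50208}{7} \approx 7172.6$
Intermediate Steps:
$r{\left(O \right)} = -14$ ($r{\left(O \right)} = -9 - 5 = -14$)
$I{\left(K,t \right)} = \frac{2 K}{-14 + t}$ ($I{\left(K,t \right)} = \frac{K + K}{t - 14} = \frac{2 K}{-14 + t}$)
$\left(I{\left(\left(2 + 6\right) \left(-4\right),W{\left(-4 \right)} \right)} + 7\right) - 93 \left(-42 - 35\right) = \left(\frac{2 \left(2 + 6\right) \left(-4\right)}{-14 + 0} + 7\right) - 93 \left(-42 - 35\right) = \left(\frac{2 \cdot 8 \left(-4\right)}{-14} + 7\right) - -7161 = \left(2 \left(-32\right) \left(- \frac{1}{14}\right) + 7\right) + 7161 = \left(\frac{32}{7} + 7\right) + 7161 = \frac{81}{7} + 7161 = \frac{50208}{7}$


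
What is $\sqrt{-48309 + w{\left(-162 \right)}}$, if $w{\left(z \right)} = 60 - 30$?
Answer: $11 i \sqrt{399} \approx 219.72 i$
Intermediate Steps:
$w{\left(z \right)} = 30$
$\sqrt{-48309 + w{\left(-162 \right)}} = \sqrt{-48309 + 30} = \sqrt{-48279} = 11 i \sqrt{399}$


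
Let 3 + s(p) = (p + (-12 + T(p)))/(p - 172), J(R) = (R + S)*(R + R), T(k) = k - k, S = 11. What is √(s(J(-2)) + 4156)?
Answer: 2*√175474/13 ≈ 64.446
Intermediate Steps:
T(k) = 0
J(R) = 2*R*(11 + R) (J(R) = (R + 11)*(R + R) = (11 + R)*(2*R) = 2*R*(11 + R))
s(p) = -3 + (-12 + p)/(-172 + p) (s(p) = -3 + (p + (-12 + 0))/(p - 172) = -3 + (p - 12)/(-172 + p) = -3 + (-12 + p)/(-172 + p))
√(s(J(-2)) + 4156) = √(2*(252 - 2*(-2)*(11 - 2))/(-172 + 2*(-2)*(11 - 2)) + 4156) = √(2*(252 - 2*(-2)*9)/(-172 + 2*(-2)*9) + 4156) = √(2*(252 - 1*(-36))/(-172 - 36) + 4156) = √(2*(252 + 36)/(-208) + 4156) = √(2*(-1/208)*288 + 4156) = √(-36/13 + 4156) = √(53992/13) = 2*√175474/13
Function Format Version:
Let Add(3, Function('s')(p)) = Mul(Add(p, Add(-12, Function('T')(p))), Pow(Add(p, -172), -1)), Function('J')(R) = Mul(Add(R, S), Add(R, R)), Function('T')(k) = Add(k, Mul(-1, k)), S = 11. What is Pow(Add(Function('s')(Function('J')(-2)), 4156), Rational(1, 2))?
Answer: Mul(Rational(2, 13), Pow(175474, Rational(1, 2))) ≈ 64.446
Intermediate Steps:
Function('T')(k) = 0
Function('J')(R) = Mul(2, R, Add(11, R)) (Function('J')(R) = Mul(Add(R, 11), Add(R, R)) = Mul(Add(11, R), Mul(2, R)) = Mul(2, R, Add(11, R)))
Function('s')(p) = Add(-3, Mul(Pow(Add(-172, p), -1), Add(-12, p))) (Function('s')(p) = Add(-3, Mul(Add(p, Add(-12, 0)), Pow(Add(p, -172), -1))) = Add(-3, Mul(Add(p, -12), Pow(Add(-172, p), -1))) = Add(-3, Mul(Add(-12, p), Pow(Add(-172, p), -1))) = Add(-3, Mul(Pow(Add(-172, p), -1), Add(-12, p))))
Pow(Add(Function('s')(Function('J')(-2)), 4156), Rational(1, 2)) = Pow(Add(Mul(2, Pow(Add(-172, Mul(2, -2, Add(11, -2))), -1), Add(252, Mul(-1, Mul(2, -2, Add(11, -2))))), 4156), Rational(1, 2)) = Pow(Add(Mul(2, Pow(Add(-172, Mul(2, -2, 9)), -1), Add(252, Mul(-1, Mul(2, -2, 9)))), 4156), Rational(1, 2)) = Pow(Add(Mul(2, Pow(Add(-172, -36), -1), Add(252, Mul(-1, -36))), 4156), Rational(1, 2)) = Pow(Add(Mul(2, Pow(-208, -1), Add(252, 36)), 4156), Rational(1, 2)) = Pow(Add(Mul(2, Rational(-1, 208), 288), 4156), Rational(1, 2)) = Pow(Add(Rational(-36, 13), 4156), Rational(1, 2)) = Pow(Rational(53992, 13), Rational(1, 2)) = Mul(Rational(2, 13), Pow(175474, Rational(1, 2)))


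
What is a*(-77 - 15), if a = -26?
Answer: 2392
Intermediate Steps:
a*(-77 - 15) = -26*(-77 - 15) = -26*(-92) = 2392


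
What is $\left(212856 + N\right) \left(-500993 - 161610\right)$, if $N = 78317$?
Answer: $-192932103319$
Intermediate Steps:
$\left(212856 + N\right) \left(-500993 - 161610\right) = \left(212856 + 78317\right) \left(-500993 - 161610\right) = 291173 \left(-662603\right) = -192932103319$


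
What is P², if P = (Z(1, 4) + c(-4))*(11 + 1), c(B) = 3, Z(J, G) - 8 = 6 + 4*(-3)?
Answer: 3600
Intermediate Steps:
Z(J, G) = 2 (Z(J, G) = 8 + (6 + 4*(-3)) = 8 + (6 - 12) = 8 - 6 = 2)
P = 60 (P = (2 + 3)*(11 + 1) = 5*12 = 60)
P² = 60² = 3600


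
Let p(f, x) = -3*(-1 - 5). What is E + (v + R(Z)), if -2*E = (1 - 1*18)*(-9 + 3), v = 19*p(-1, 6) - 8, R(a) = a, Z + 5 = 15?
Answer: 293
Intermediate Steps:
p(f, x) = 18 (p(f, x) = -3*(-6) = 18)
Z = 10 (Z = -5 + 15 = 10)
v = 334 (v = 19*18 - 8 = 342 - 8 = 334)
E = -51 (E = -(1 - 1*18)*(-9 + 3)/2 = -(1 - 18)*(-6)/2 = -(-17)*(-6)/2 = -½*102 = -51)
E + (v + R(Z)) = -51 + (334 + 10) = -51 + 344 = 293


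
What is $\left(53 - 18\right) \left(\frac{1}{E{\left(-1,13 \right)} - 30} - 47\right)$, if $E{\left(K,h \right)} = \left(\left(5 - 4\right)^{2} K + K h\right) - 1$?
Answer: $- \frac{14812}{9} \approx -1645.8$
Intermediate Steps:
$E{\left(K,h \right)} = -1 + K + K h$ ($E{\left(K,h \right)} = \left(1^{2} K + K h\right) - 1 = \left(1 K + K h\right) - 1 = \left(K + K h\right) - 1 = -1 + K + K h$)
$\left(53 - 18\right) \left(\frac{1}{E{\left(-1,13 \right)} - 30} - 47\right) = \left(53 - 18\right) \left(\frac{1}{\left(-1 - 1 - 13\right) - 30} - 47\right) = 35 \left(\frac{1}{-15 - 30} - 47\right) = 35 \left(\frac{1}{-45} - 47\right) = 35 \left(- \frac{1}{45} - 47\right) = 35 \left(- \frac{2116}{45}\right) = - \frac{14812}{9}$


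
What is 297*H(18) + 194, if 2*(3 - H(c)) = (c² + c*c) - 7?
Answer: -188207/2 ≈ -94104.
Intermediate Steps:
H(c) = 13/2 - c² (H(c) = 3 - ((c² + c*c) - 7)/2 = 3 - ((c² + c²) - 7)/2 = 3 - (2*c² - 7)/2 = 3 - (-7 + 2*c²)/2 = 3 + (7/2 - c²) = 13/2 - c²)
297*H(18) + 194 = 297*(13/2 - 1*18²) + 194 = 297*(13/2 - 1*324) + 194 = 297*(13/2 - 324) + 194 = 297*(-635/2) + 194 = -188595/2 + 194 = -188207/2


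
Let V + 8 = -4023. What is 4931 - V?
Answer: 8962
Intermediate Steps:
V = -4031 (V = -8 - 4023 = -4031)
4931 - V = 4931 - 1*(-4031) = 4931 + 4031 = 8962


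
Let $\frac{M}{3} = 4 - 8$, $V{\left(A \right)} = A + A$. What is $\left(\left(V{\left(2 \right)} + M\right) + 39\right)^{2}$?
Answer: $961$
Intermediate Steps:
$V{\left(A \right)} = 2 A$
$M = -12$ ($M = 3 \left(4 - 8\right) = 3 \left(-4\right) = -12$)
$\left(\left(V{\left(2 \right)} + M\right) + 39\right)^{2} = \left(\left(2 \cdot 2 - 12\right) + 39\right)^{2} = \left(\left(4 - 12\right) + 39\right)^{2} = \left(-8 + 39\right)^{2} = 31^{2} = 961$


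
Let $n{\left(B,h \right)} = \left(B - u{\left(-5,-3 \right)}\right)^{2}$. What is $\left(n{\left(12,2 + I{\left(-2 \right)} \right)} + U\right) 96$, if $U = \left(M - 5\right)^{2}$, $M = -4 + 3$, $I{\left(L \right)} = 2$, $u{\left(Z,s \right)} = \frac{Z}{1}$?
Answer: $31200$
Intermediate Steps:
$u{\left(Z,s \right)} = Z$ ($u{\left(Z,s \right)} = Z 1 = Z$)
$M = -1$
$U = 36$ ($U = \left(-1 - 5\right)^{2} = \left(-6\right)^{2} = 36$)
$n{\left(B,h \right)} = \left(5 + B\right)^{2}$ ($n{\left(B,h \right)} = \left(B - -5\right)^{2} = \left(B + 5\right)^{2} = \left(5 + B\right)^{2}$)
$\left(n{\left(12,2 + I{\left(-2 \right)} \right)} + U\right) 96 = \left(\left(5 + 12\right)^{2} + 36\right) 96 = \left(17^{2} + 36\right) 96 = \left(289 + 36\right) 96 = 325 \cdot 96 = 31200$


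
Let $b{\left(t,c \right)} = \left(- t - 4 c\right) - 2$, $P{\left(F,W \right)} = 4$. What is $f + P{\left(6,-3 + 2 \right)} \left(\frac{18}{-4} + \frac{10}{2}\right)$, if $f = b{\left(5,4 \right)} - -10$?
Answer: $-11$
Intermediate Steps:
$b{\left(t,c \right)} = -2 - t - 4 c$
$f = -13$ ($f = \left(-2 - 5 - 16\right) - -10 = \left(-2 - 5 - 16\right) + 10 = -23 + 10 = -13$)
$f + P{\left(6,-3 + 2 \right)} \left(\frac{18}{-4} + \frac{10}{2}\right) = -13 + 4 \left(\frac{18}{-4} + \frac{10}{2}\right) = -13 + 4 \left(18 \left(- \frac{1}{4}\right) + 10 \cdot \frac{1}{2}\right) = -13 + 4 \left(- \frac{9}{2} + 5\right) = -13 + 4 \cdot \frac{1}{2} = -13 + 2 = -11$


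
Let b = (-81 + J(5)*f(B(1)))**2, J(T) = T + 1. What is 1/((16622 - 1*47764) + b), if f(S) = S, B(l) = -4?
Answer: -1/20117 ≈ -4.9709e-5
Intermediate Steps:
J(T) = 1 + T
b = 11025 (b = (-81 + (1 + 5)*(-4))**2 = (-81 + 6*(-4))**2 = (-81 - 24)**2 = (-105)**2 = 11025)
1/((16622 - 1*47764) + b) = 1/((16622 - 1*47764) + 11025) = 1/((16622 - 47764) + 11025) = 1/(-31142 + 11025) = 1/(-20117) = -1/20117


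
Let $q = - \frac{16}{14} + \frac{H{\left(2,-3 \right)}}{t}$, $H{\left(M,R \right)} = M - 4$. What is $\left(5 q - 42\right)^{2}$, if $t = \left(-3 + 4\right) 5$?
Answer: $\frac{121104}{49} \approx 2471.5$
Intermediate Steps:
$t = 5$ ($t = 1 \cdot 5 = 5$)
$H{\left(M,R \right)} = -4 + M$ ($H{\left(M,R \right)} = M - 4 = -4 + M$)
$q = - \frac{54}{35}$ ($q = - \frac{16}{14} + \frac{-4 + 2}{5} = \left(-16\right) \frac{1}{14} - \frac{2}{5} = - \frac{8}{7} - \frac{2}{5} = - \frac{54}{35} \approx -1.5429$)
$\left(5 q - 42\right)^{2} = \left(5 \left(- \frac{54}{35}\right) - 42\right)^{2} = \left(- \frac{54}{7} - 42\right)^{2} = \left(- \frac{348}{7}\right)^{2} = \frac{121104}{49}$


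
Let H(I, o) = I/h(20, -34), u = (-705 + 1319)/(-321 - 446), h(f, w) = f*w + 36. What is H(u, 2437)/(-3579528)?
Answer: -307/884050348272 ≈ -3.4727e-10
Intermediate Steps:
h(f, w) = 36 + f*w
u = -614/767 (u = 614/(-767) = 614*(-1/767) = -614/767 ≈ -0.80052)
H(I, o) = -I/644 (H(I, o) = I/(36 + 20*(-34)) = I/(36 - 680) = I/(-644) = I*(-1/644) = -I/644)
H(u, 2437)/(-3579528) = -1/644*(-614/767)/(-3579528) = (307/246974)*(-1/3579528) = -307/884050348272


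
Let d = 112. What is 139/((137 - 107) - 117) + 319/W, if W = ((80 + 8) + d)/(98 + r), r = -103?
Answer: -33313/3480 ≈ -9.5727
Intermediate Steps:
W = -40 (W = ((80 + 8) + 112)/(98 - 103) = (88 + 112)/(-5) = 200*(-1/5) = -40)
139/((137 - 107) - 117) + 319/W = 139/((137 - 107) - 117) + 319/(-40) = 139/(30 - 117) + 319*(-1/40) = 139/(-87) - 319/40 = 139*(-1/87) - 319/40 = -139/87 - 319/40 = -33313/3480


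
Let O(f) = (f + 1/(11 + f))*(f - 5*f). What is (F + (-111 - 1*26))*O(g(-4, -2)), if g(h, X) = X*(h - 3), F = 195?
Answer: -1140048/25 ≈ -45602.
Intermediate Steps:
g(h, X) = X*(-3 + h)
O(f) = -4*f*(f + 1/(11 + f)) (O(f) = (f + 1/(11 + f))*(-4*f) = -4*f*(f + 1/(11 + f)))
(F + (-111 - 1*26))*O(g(-4, -2)) = (195 + (-111 - 1*26))*(-4*(-2*(-3 - 4))*(1 + (-2*(-3 - 4))² + 11*(-2*(-3 - 4)))/(11 - 2*(-3 - 4))) = (195 + (-111 - 26))*(-4*(-2*(-7))*(1 + (-2*(-7))² + 11*(-2*(-7)))/(11 - 2*(-7))) = (195 - 137)*(-4*14*(1 + 14² + 11*14)/(11 + 14)) = 58*(-4*14*(1 + 196 + 154)/25) = 58*(-4*14*1/25*351) = 58*(-19656/25) = -1140048/25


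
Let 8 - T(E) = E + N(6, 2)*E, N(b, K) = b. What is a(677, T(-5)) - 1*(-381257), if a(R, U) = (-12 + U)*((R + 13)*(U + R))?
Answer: 15782057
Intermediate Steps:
T(E) = 8 - 7*E (T(E) = 8 - (E + 6*E) = 8 - 7*E)
a(R, U) = (-12 + U)*(13 + R)*(R + U) (a(R, U) = (-12 + U)*((13 + R)*(R + U)) = (-12 + U)*(13 + R)*(R + U))
a(677, T(-5)) - 1*(-381257) = (-156*677 - 156*(8 - 7*(-5)) - 12*677² + 13*(8 - 7*(-5))² + 677*(8 - 7*(-5)) + 677*(8 - 7*(-5))² + (8 - 7*(-5))*677²) - 1*(-381257) = (-105612 - 156*(8 + 35) - 12*458329 + 13*(8 + 35)² + 677*(8 + 35) + 677*(8 + 35)² + (8 + 35)*458329) + 381257 = (-105612 - 156*43 - 5499948 + 13*43² + 677*43 + 677*43² + 43*458329) + 381257 = (-105612 - 6708 - 5499948 + 13*1849 + 29111 + 677*1849 + 19708147) + 381257 = (-105612 - 6708 - 5499948 + 24037 + 29111 + 1251773 + 19708147) + 381257 = 15400800 + 381257 = 15782057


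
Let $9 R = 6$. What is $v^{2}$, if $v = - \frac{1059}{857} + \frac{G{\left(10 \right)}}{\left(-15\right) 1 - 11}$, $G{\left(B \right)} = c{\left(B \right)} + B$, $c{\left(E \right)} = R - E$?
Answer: $\frac{1777296964}{1117096929} \approx 1.591$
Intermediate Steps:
$R = \frac{2}{3}$ ($R = \frac{1}{9} \cdot 6 = \frac{2}{3} \approx 0.66667$)
$c{\left(E \right)} = \frac{2}{3} - E$
$G{\left(B \right)} = \frac{2}{3}$ ($G{\left(B \right)} = \left(\frac{2}{3} - B\right) + B = \frac{2}{3}$)
$v = - \frac{42158}{33423}$ ($v = - \frac{1059}{857} + \frac{2}{3 \left(\left(-15\right) 1 - 11\right)} = \left(-1059\right) \frac{1}{857} + \frac{2}{3 \left(-15 - 11\right)} = - \frac{1059}{857} + \frac{2}{3 \left(-26\right)} = - \frac{1059}{857} + \frac{2}{3} \left(- \frac{1}{26}\right) = - \frac{1059}{857} - \frac{1}{39} = - \frac{42158}{33423} \approx -1.2613$)
$v^{2} = \left(- \frac{42158}{33423}\right)^{2} = \frac{1777296964}{1117096929}$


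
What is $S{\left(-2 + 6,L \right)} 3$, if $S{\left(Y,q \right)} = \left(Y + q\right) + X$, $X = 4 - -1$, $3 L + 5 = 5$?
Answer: $27$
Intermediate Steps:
$L = 0$ ($L = - \frac{5}{3} + \frac{1}{3} \cdot 5 = - \frac{5}{3} + \frac{5}{3} = 0$)
$X = 5$ ($X = 4 + 1 = 5$)
$S{\left(Y,q \right)} = 5 + Y + q$ ($S{\left(Y,q \right)} = \left(Y + q\right) + 5 = 5 + Y + q$)
$S{\left(-2 + 6,L \right)} 3 = \left(5 + \left(-2 + 6\right) + 0\right) 3 = \left(5 + 4 + 0\right) 3 = 9 \cdot 3 = 27$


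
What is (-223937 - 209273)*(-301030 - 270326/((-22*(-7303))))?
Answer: 10476221323661130/80333 ≈ 1.3041e+11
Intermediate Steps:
(-223937 - 209273)*(-301030 - 270326/((-22*(-7303)))) = -433210*(-301030 - 270326/160666) = -433210*(-301030 - 270326*1/160666) = -433210*(-301030 - 135163/80333) = -433210*(-24182778153/80333) = 10476221323661130/80333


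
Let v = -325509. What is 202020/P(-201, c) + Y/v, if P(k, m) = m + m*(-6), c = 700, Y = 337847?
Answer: -478155662/8137725 ≈ -58.758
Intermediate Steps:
P(k, m) = -5*m (P(k, m) = m - 6*m = -5*m)
202020/P(-201, c) + Y/v = 202020/((-5*700)) + 337847/(-325509) = 202020/(-3500) + 337847*(-1/325509) = 202020*(-1/3500) - 337847/325509 = -1443/25 - 337847/325509 = -478155662/8137725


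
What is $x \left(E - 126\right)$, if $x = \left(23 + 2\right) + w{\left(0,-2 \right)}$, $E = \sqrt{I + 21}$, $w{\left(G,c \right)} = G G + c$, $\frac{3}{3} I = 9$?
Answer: $-2898 + 23 \sqrt{30} \approx -2772.0$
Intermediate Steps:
$I = 9$
$w{\left(G,c \right)} = c + G^{2}$ ($w{\left(G,c \right)} = G^{2} + c = c + G^{2}$)
$E = \sqrt{30}$ ($E = \sqrt{9 + 21} = \sqrt{30} \approx 5.4772$)
$x = 23$ ($x = \left(23 + 2\right) - \left(2 - 0^{2}\right) = 25 + \left(-2 + 0\right) = 25 - 2 = 23$)
$x \left(E - 126\right) = 23 \left(\sqrt{30} - 126\right) = 23 \left(-126 + \sqrt{30}\right) = -2898 + 23 \sqrt{30}$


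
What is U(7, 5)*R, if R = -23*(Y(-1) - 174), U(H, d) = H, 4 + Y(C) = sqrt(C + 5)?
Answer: 28336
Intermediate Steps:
Y(C) = -4 + sqrt(5 + C) (Y(C) = -4 + sqrt(C + 5) = -4 + sqrt(5 + C))
R = 4048 (R = -23*((-4 + sqrt(5 - 1)) - 174) = -23*((-4 + sqrt(4)) - 174) = -23*((-4 + 2) - 174) = -23*(-2 - 174) = -23*(-176) = 4048)
U(7, 5)*R = 7*4048 = 28336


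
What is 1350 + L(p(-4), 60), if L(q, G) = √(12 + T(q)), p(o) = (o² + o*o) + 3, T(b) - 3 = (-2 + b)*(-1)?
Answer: 1350 + 3*I*√2 ≈ 1350.0 + 4.2426*I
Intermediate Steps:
T(b) = 5 - b (T(b) = 3 + (-2 + b)*(-1) = 3 + (2 - b) = 5 - b)
p(o) = 3 + 2*o² (p(o) = (o² + o²) + 3 = 2*o² + 3 = 3 + 2*o²)
L(q, G) = √(17 - q) (L(q, G) = √(12 + (5 - q)) = √(17 - q))
1350 + L(p(-4), 60) = 1350 + √(17 - (3 + 2*(-4)²)) = 1350 + √(17 - (3 + 2*16)) = 1350 + √(17 - (3 + 32)) = 1350 + √(17 - 1*35) = 1350 + √(17 - 35) = 1350 + √(-18) = 1350 + 3*I*√2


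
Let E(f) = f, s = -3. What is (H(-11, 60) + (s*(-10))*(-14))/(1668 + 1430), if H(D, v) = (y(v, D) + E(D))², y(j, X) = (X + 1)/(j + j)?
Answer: -42791/446112 ≈ -0.095920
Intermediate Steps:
y(j, X) = (1 + X)/(2*j) (y(j, X) = (1 + X)/((2*j)) = (1 + X)*(1/(2*j)) = (1 + X)/(2*j))
H(D, v) = (D + (1 + D)/(2*v))² (H(D, v) = ((1 + D)/(2*v) + D)² = (D + (1 + D)/(2*v))²)
(H(-11, 60) + (s*(-10))*(-14))/(1668 + 1430) = ((¼)*(1 - 11 + 2*(-11)*60)²/60² - 3*(-10)*(-14))/(1668 + 1430) = ((¼)*(1/3600)*(1 - 11 - 1320)² + 30*(-14))/3098 = ((¼)*(1/3600)*(-1330)² - 420)*(1/3098) = ((¼)*(1/3600)*1768900 - 420)*(1/3098) = (17689/144 - 420)*(1/3098) = -42791/144*1/3098 = -42791/446112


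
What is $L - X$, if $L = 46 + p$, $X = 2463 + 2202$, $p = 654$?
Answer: $-3965$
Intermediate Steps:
$X = 4665$
$L = 700$ ($L = 46 + 654 = 700$)
$L - X = 700 - 4665 = -3965$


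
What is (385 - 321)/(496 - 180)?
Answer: 16/79 ≈ 0.20253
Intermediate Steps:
(385 - 321)/(496 - 180) = 64/316 = 64*(1/316) = 16/79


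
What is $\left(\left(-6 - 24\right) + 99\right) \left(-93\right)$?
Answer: $-6417$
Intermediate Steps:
$\left(\left(-6 - 24\right) + 99\right) \left(-93\right) = \left(-30 + 99\right) \left(-93\right) = 69 \left(-93\right) = -6417$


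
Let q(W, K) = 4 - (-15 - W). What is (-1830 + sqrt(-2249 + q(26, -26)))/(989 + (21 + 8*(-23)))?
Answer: -915/413 + I*sqrt(551)/413 ≈ -2.2155 + 0.056836*I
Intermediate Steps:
q(W, K) = 19 + W (q(W, K) = 4 + (15 + W) = 19 + W)
(-1830 + sqrt(-2249 + q(26, -26)))/(989 + (21 + 8*(-23))) = (-1830 + sqrt(-2249 + (19 + 26)))/(989 + (21 + 8*(-23))) = (-1830 + sqrt(-2249 + 45))/(989 + (21 - 184)) = (-1830 + sqrt(-2204))/(989 - 163) = (-1830 + 2*I*sqrt(551))/826 = (-1830 + 2*I*sqrt(551))*(1/826) = -915/413 + I*sqrt(551)/413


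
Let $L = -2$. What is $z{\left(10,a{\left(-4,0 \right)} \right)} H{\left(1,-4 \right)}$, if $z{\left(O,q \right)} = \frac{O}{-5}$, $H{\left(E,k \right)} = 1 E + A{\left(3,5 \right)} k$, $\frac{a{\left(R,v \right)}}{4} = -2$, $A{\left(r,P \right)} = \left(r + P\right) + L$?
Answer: $46$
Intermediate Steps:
$A{\left(r,P \right)} = -2 + P + r$ ($A{\left(r,P \right)} = \left(r + P\right) - 2 = \left(P + r\right) - 2 = -2 + P + r$)
$a{\left(R,v \right)} = -8$ ($a{\left(R,v \right)} = 4 \left(-2\right) = -8$)
$H{\left(E,k \right)} = E + 6 k$ ($H{\left(E,k \right)} = 1 E + \left(-2 + 5 + 3\right) k = E + 6 k$)
$z{\left(O,q \right)} = - \frac{O}{5}$ ($z{\left(O,q \right)} = O \left(- \frac{1}{5}\right) = - \frac{O}{5}$)
$z{\left(10,a{\left(-4,0 \right)} \right)} H{\left(1,-4 \right)} = \left(- \frac{1}{5}\right) 10 \left(1 + 6 \left(-4\right)\right) = - 2 \left(1 - 24\right) = \left(-2\right) \left(-23\right) = 46$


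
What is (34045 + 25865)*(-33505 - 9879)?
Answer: -2599135440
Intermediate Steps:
(34045 + 25865)*(-33505 - 9879) = 59910*(-43384) = -2599135440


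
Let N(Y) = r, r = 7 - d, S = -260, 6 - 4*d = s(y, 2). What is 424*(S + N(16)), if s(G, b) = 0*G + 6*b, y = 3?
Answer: -106636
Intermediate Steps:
s(G, b) = 6*b (s(G, b) = 0 + 6*b = 6*b)
d = -3/2 (d = 3/2 - 3*2/2 = 3/2 - ¼*12 = 3/2 - 3 = -3/2 ≈ -1.5000)
r = 17/2 (r = 7 - 1*(-3/2) = 7 + 3/2 = 17/2 ≈ 8.5000)
N(Y) = 17/2
424*(S + N(16)) = 424*(-260 + 17/2) = 424*(-503/2) = -106636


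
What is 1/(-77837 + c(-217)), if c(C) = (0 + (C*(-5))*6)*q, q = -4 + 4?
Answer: -1/77837 ≈ -1.2847e-5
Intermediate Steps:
q = 0
c(C) = 0 (c(C) = (0 + (C*(-5))*6)*0 = (0 - 5*C*6)*0 = (0 - 30*C)*0 = -30*C*0 = 0)
1/(-77837 + c(-217)) = 1/(-77837 + 0) = 1/(-77837) = -1/77837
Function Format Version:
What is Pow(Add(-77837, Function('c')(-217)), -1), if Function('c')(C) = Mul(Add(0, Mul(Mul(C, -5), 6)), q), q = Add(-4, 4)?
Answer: Rational(-1, 77837) ≈ -1.2847e-5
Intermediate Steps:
q = 0
Function('c')(C) = 0 (Function('c')(C) = Mul(Add(0, Mul(Mul(C, -5), 6)), 0) = Mul(Add(0, Mul(Mul(-5, C), 6)), 0) = Mul(Add(0, Mul(-30, C)), 0) = Mul(Mul(-30, C), 0) = 0)
Pow(Add(-77837, Function('c')(-217)), -1) = Pow(Add(-77837, 0), -1) = Pow(-77837, -1) = Rational(-1, 77837)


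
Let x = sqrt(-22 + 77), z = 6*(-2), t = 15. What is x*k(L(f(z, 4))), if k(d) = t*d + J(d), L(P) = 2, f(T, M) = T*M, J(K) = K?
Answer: 32*sqrt(55) ≈ 237.32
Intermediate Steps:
z = -12
f(T, M) = M*T
x = sqrt(55) ≈ 7.4162
k(d) = 16*d (k(d) = 15*d + d = 16*d)
x*k(L(f(z, 4))) = sqrt(55)*(16*2) = sqrt(55)*32 = 32*sqrt(55)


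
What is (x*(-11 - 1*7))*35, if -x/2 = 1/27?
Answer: 140/3 ≈ 46.667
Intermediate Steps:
x = -2/27 ≈ -0.074074
(x*(-11 - 1*7))*35 = -2*(-11 - 1*7)/27*35 = -2*(-11 - 7)/27*35 = -2/27*(-18)*35 = (4/3)*35 = 140/3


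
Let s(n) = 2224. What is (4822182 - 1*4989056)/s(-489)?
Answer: -83437/1112 ≈ -75.033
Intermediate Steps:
(4822182 - 1*4989056)/s(-489) = (4822182 - 1*4989056)/2224 = (4822182 - 4989056)*(1/2224) = -166874*1/2224 = -83437/1112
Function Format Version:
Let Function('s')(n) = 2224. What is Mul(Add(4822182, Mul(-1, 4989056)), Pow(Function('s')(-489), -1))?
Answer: Rational(-83437, 1112) ≈ -75.033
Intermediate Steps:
Mul(Add(4822182, Mul(-1, 4989056)), Pow(Function('s')(-489), -1)) = Mul(Add(4822182, Mul(-1, 4989056)), Pow(2224, -1)) = Mul(Add(4822182, -4989056), Rational(1, 2224)) = Mul(-166874, Rational(1, 2224)) = Rational(-83437, 1112)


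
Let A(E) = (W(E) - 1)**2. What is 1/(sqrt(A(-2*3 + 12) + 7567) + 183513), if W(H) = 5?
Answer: 183513/33677013586 - sqrt(7583)/33677013586 ≈ 5.4466e-6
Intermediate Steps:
A(E) = 16 (A(E) = (5 - 1)**2 = 4**2 = 16)
1/(sqrt(A(-2*3 + 12) + 7567) + 183513) = 1/(sqrt(16 + 7567) + 183513) = 1/(sqrt(7583) + 183513) = 1/(183513 + sqrt(7583))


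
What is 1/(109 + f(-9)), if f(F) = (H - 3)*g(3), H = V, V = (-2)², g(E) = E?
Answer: 1/112 ≈ 0.0089286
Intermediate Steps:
V = 4
H = 4
f(F) = 3 (f(F) = (4 - 3)*3 = 1*3 = 3)
1/(109 + f(-9)) = 1/(109 + 3) = 1/112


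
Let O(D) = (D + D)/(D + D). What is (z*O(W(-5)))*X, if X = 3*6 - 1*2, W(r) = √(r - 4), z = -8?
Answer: -128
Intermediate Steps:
W(r) = √(-4 + r)
O(D) = 1 (O(D) = (2*D)/((2*D)) = (2*D)*(1/(2*D)) = 1)
X = 16 (X = 18 - 2 = 16)
(z*O(W(-5)))*X = -8*1*16 = -8*16 = -128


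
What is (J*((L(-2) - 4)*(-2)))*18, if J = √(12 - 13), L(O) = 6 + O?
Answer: 0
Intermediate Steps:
J = I (J = √(-1) = I ≈ 1.0*I)
(J*((L(-2) - 4)*(-2)))*18 = (I*(((6 - 2) - 4)*(-2)))*18 = (I*((4 - 4)*(-2)))*18 = (I*(0*(-2)))*18 = (I*0)*18 = 0*18 = 0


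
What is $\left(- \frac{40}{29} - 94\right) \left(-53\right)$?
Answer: $\frac{146598}{29} \approx 5055.1$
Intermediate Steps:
$\left(- \frac{40}{29} - 94\right) \left(-53\right) = \left(- \frac{2766}{29}\right) \left(-53\right) = \frac{146598}{29}$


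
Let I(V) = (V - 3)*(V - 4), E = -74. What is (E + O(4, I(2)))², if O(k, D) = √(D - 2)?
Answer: 5476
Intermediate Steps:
I(V) = (-4 + V)*(-3 + V) (I(V) = (-3 + V)*(-4 + V) = (-4 + V)*(-3 + V))
O(k, D) = √(-2 + D)
(E + O(4, I(2)))² = (-74 + √(-2 + (12 + 2² - 7*2)))² = (-74 + √(-2 + (12 + 4 - 14)))² = (-74 + √(-2 + 2))² = (-74 + √0)² = (-74 + 0)² = (-74)² = 5476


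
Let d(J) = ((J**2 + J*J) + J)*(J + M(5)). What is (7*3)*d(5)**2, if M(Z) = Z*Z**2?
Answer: 1073572500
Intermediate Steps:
M(Z) = Z**3
d(J) = (125 + J)*(J + 2*J**2) (d(J) = ((J**2 + J*J) + J)*(J + 5**3) = ((J**2 + J**2) + J)*(J + 125) = (2*J**2 + J)*(125 + J) = (J + 2*J**2)*(125 + J) = (125 + J)*(J + 2*J**2))
(7*3)*d(5)**2 = (7*3)*(5*(125 + 2*5**2 + 251*5))**2 = 21*(5*(125 + 2*25 + 1255))**2 = 21*(5*(125 + 50 + 1255))**2 = 21*(5*1430)**2 = 21*7150**2 = 21*51122500 = 1073572500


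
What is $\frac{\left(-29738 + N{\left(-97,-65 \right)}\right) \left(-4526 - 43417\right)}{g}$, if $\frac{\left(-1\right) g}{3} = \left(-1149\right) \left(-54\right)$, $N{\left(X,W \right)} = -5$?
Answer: $- \frac{158440961}{20682} \approx -7660.8$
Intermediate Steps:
$g = -186138$ ($g = - 3 \left(\left(-1149\right) \left(-54\right)\right) = \left(-3\right) 62046 = -186138$)
$\frac{\left(-29738 + N{\left(-97,-65 \right)}\right) \left(-4526 - 43417\right)}{g} = \frac{\left(-29738 - 5\right) \left(-4526 - 43417\right)}{-186138} = \left(-29743\right) \left(-47943\right) \left(- \frac{1}{186138}\right) = 1425968649 \left(- \frac{1}{186138}\right) = - \frac{158440961}{20682}$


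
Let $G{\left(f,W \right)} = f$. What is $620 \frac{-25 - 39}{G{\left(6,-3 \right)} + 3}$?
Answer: $- \frac{39680}{9} \approx -4408.9$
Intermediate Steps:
$620 \frac{-25 - 39}{G{\left(6,-3 \right)} + 3} = 620 \frac{-25 - 39}{6 + 3} = 620 \left(- \frac{64}{9}\right) = - \frac{39680}{9}$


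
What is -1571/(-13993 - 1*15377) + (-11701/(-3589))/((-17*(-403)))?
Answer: 38971781839/722156579430 ≈ 0.053966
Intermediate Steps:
-1571/(-13993 - 1*15377) + (-11701/(-3589))/((-17*(-403))) = -1571/(-13993 - 15377) - 11701*(-1/3589)/6851 = -1571/(-29370) + (11701/3589)*(1/6851) = -1571*(-1/29370) + 11701/24588239 = 1571/29370 + 11701/24588239 = 38971781839/722156579430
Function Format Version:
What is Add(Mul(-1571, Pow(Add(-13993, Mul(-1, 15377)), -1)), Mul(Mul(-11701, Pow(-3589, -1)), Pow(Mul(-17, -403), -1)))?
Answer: Rational(38971781839, 722156579430) ≈ 0.053966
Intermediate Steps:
Add(Mul(-1571, Pow(Add(-13993, Mul(-1, 15377)), -1)), Mul(Mul(-11701, Pow(-3589, -1)), Pow(Mul(-17, -403), -1))) = Add(Mul(-1571, Pow(Add(-13993, -15377), -1)), Mul(Mul(-11701, Rational(-1, 3589)), Pow(6851, -1))) = Add(Mul(-1571, Pow(-29370, -1)), Mul(Rational(11701, 3589), Rational(1, 6851))) = Add(Mul(-1571, Rational(-1, 29370)), Rational(11701, 24588239)) = Add(Rational(1571, 29370), Rational(11701, 24588239)) = Rational(38971781839, 722156579430)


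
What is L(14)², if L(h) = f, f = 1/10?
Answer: 1/100 ≈ 0.010000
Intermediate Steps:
f = ⅒ ≈ 0.10000
L(h) = ⅒
L(14)² = (⅒)² = 1/100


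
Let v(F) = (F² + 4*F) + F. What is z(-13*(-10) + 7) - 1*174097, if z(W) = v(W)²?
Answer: 378284019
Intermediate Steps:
v(F) = F² + 5*F
z(W) = W²*(5 + W)² (z(W) = (W*(5 + W))² = W²*(5 + W)²)
z(-13*(-10) + 7) - 1*174097 = (-13*(-10) + 7)²*(5 + (-13*(-10) + 7))² - 1*174097 = (130 + 7)²*(5 + (130 + 7))² - 174097 = 137²*(5 + 137)² - 174097 = 18769*142² - 174097 = 18769*20164 - 174097 = 378458116 - 174097 = 378284019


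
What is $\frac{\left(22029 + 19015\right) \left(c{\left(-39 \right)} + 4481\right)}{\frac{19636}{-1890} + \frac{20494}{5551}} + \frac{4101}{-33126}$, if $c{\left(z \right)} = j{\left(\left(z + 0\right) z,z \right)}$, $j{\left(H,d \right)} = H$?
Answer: $- \frac{254805280028522261}{6927452666} \approx -3.6782 \cdot 10^{7}$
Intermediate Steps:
$c{\left(z \right)} = z^{2}$ ($c{\left(z \right)} = \left(z + 0\right) z = z z = z^{2}$)
$\frac{\left(22029 + 19015\right) \left(c{\left(-39 \right)} + 4481\right)}{\frac{19636}{-1890} + \frac{20494}{5551}} + \frac{4101}{-33126} = \frac{\left(22029 + 19015\right) \left(\left(-39\right)^{2} + 4481\right)}{\frac{19636}{-1890} + \frac{20494}{5551}} + \frac{4101}{-33126} = \frac{41044 \left(1521 + 4481\right)}{19636 \left(- \frac{1}{1890}\right) + 20494 \cdot \frac{1}{5551}} + 4101 \left(- \frac{1}{33126}\right) = \frac{41044 \cdot 6002}{- \frac{9818}{945} + \frac{20494}{5551}} - \frac{1367}{11042} = \frac{246346088}{- \frac{5018984}{749385}} - \frac{1367}{11042} = 246346088 \left(- \frac{749385}{5018984}\right) - \frac{1367}{11042} = - \frac{23076007894485}{627373} - \frac{1367}{11042} = - \frac{254805280028522261}{6927452666}$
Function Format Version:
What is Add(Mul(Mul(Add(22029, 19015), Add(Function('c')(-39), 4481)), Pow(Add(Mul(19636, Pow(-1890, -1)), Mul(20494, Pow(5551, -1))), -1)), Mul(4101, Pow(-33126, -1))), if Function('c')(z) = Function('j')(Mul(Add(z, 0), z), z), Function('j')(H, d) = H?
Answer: Rational(-254805280028522261, 6927452666) ≈ -3.6782e+7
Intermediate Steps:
Function('c')(z) = Pow(z, 2) (Function('c')(z) = Mul(Add(z, 0), z) = Mul(z, z) = Pow(z, 2))
Add(Mul(Mul(Add(22029, 19015), Add(Function('c')(-39), 4481)), Pow(Add(Mul(19636, Pow(-1890, -1)), Mul(20494, Pow(5551, -1))), -1)), Mul(4101, Pow(-33126, -1))) = Add(Mul(Mul(Add(22029, 19015), Add(Pow(-39, 2), 4481)), Pow(Add(Mul(19636, Pow(-1890, -1)), Mul(20494, Pow(5551, -1))), -1)), Mul(4101, Pow(-33126, -1))) = Add(Mul(Mul(41044, Add(1521, 4481)), Pow(Add(Mul(19636, Rational(-1, 1890)), Mul(20494, Rational(1, 5551))), -1)), Mul(4101, Rational(-1, 33126))) = Add(Mul(Mul(41044, 6002), Pow(Add(Rational(-9818, 945), Rational(20494, 5551)), -1)), Rational(-1367, 11042)) = Add(Mul(246346088, Pow(Rational(-5018984, 749385), -1)), Rational(-1367, 11042)) = Add(Mul(246346088, Rational(-749385, 5018984)), Rational(-1367, 11042)) = Add(Rational(-23076007894485, 627373), Rational(-1367, 11042)) = Rational(-254805280028522261, 6927452666)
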